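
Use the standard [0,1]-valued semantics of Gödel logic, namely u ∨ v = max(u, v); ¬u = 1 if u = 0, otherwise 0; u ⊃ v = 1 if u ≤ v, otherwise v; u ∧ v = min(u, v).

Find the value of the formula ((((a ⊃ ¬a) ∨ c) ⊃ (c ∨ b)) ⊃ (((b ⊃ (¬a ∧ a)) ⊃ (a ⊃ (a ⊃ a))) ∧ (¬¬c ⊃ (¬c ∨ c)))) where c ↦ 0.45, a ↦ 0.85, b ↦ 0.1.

0.45

¬a: Gödel ¬ of 0.85 = 0 (operand ≠ 0)
(a ⊃ ¬a): 0.85 > 0, so result = 0
((a ⊃ ¬a) ∨ c) = max(0, 0.45) = 0.45
(c ∨ b) = max(0.45, 0.1) = 0.45
(((a ⊃ ¬a) ∨ c) ⊃ (c ∨ b)): 0.45 ≤ 0.45, so result = 1
¬a: Gödel ¬ of 0.85 = 0 (operand ≠ 0)
(¬a ∧ a) = min(0, 0.85) = 0
(b ⊃ (¬a ∧ a)): 0.1 > 0, so result = 0
(a ⊃ a): 0.85 ≤ 0.85, so result = 1
(a ⊃ (a ⊃ a)): 0.85 ≤ 1, so result = 1
((b ⊃ (¬a ∧ a)) ⊃ (a ⊃ (a ⊃ a))): 0 ≤ 1, so result = 1
¬c: Gödel ¬ of 0.45 = 0 (operand ≠ 0)
¬¬c: Gödel ¬ of 0 = 1 (operand is 0)
¬c: Gödel ¬ of 0.45 = 0 (operand ≠ 0)
(¬c ∨ c) = max(0, 0.45) = 0.45
(¬¬c ⊃ (¬c ∨ c)): 1 > 0.45, so result = 0.45
(((b ⊃ (¬a ∧ a)) ⊃ (a ⊃ (a ⊃ a))) ∧ (¬¬c ⊃ (¬c ∨ c))) = min(1, 0.45) = 0.45
((((a ⊃ ¬a) ∨ c) ⊃ (c ∨ b)) ⊃ (((b ⊃ (¬a ∧ a)) ⊃ (a ⊃ (a ⊃ a))) ∧ (¬¬c ⊃ (¬c ∨ c)))): 1 > 0.45, so result = 0.45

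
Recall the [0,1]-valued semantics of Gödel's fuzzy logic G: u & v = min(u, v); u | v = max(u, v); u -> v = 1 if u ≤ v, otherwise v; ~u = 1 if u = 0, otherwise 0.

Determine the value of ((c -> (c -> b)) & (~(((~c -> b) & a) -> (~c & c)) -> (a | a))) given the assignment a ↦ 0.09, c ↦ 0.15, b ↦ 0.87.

(c -> b): 0.15 ≤ 0.87, so result = 1
(c -> (c -> b)): 0.15 ≤ 1, so result = 1
~c: Gödel ¬ of 0.15 = 0 (operand ≠ 0)
(~c -> b): 0 ≤ 0.87, so result = 1
((~c -> b) & a) = min(1, 0.09) = 0.09
~c: Gödel ¬ of 0.15 = 0 (operand ≠ 0)
(~c & c) = min(0, 0.15) = 0
(((~c -> b) & a) -> (~c & c)): 0.09 > 0, so result = 0
~(((~c -> b) & a) -> (~c & c)): Gödel ¬ of 0 = 1 (operand is 0)
(a | a) = max(0.09, 0.09) = 0.09
(~(((~c -> b) & a) -> (~c & c)) -> (a | a)): 1 > 0.09, so result = 0.09
((c -> (c -> b)) & (~(((~c -> b) & a) -> (~c & c)) -> (a | a))) = min(1, 0.09) = 0.09

0.09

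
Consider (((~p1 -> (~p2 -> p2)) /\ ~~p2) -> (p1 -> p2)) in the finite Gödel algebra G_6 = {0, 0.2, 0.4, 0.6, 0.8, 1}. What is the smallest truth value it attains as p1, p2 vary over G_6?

The minimum is attained at p1 = 0.4, p2 = 0.2:
  ~p1: Gödel ¬ of 0.4 = 0 (operand ≠ 0)
  ~p2: Gödel ¬ of 0.2 = 0 (operand ≠ 0)
  (~p2 -> p2): 0 ≤ 0.2, so result = 1
  (~p1 -> (~p2 -> p2)): 0 ≤ 1, so result = 1
  ~p2: Gödel ¬ of 0.2 = 0 (operand ≠ 0)
  ~~p2: Gödel ¬ of 0 = 1 (operand is 0)
  ((~p1 -> (~p2 -> p2)) /\ ~~p2) = min(1, 1) = 1
  (p1 -> p2): 0.4 > 0.2, so result = 0.2
  (((~p1 -> (~p2 -> p2)) /\ ~~p2) -> (p1 -> p2)): 1 > 0.2, so result = 0.2
Checking all 36 assignments confirms none give a value below 0.20.

0.20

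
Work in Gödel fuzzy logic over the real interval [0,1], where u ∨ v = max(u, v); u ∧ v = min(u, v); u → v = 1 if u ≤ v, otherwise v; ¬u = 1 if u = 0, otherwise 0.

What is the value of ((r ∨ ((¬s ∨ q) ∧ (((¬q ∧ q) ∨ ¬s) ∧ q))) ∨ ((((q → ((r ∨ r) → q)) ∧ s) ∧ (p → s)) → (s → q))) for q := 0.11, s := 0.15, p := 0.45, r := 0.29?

0.29

¬s: Gödel ¬ of 0.15 = 0 (operand ≠ 0)
(¬s ∨ q) = max(0, 0.11) = 0.11
¬q: Gödel ¬ of 0.11 = 0 (operand ≠ 0)
(¬q ∧ q) = min(0, 0.11) = 0
¬s: Gödel ¬ of 0.15 = 0 (operand ≠ 0)
((¬q ∧ q) ∨ ¬s) = max(0, 0) = 0
(((¬q ∧ q) ∨ ¬s) ∧ q) = min(0, 0.11) = 0
((¬s ∨ q) ∧ (((¬q ∧ q) ∨ ¬s) ∧ q)) = min(0.11, 0) = 0
(r ∨ ((¬s ∨ q) ∧ (((¬q ∧ q) ∨ ¬s) ∧ q))) = max(0.29, 0) = 0.29
(r ∨ r) = max(0.29, 0.29) = 0.29
((r ∨ r) → q): 0.29 > 0.11, so result = 0.11
(q → ((r ∨ r) → q)): 0.11 ≤ 0.11, so result = 1
((q → ((r ∨ r) → q)) ∧ s) = min(1, 0.15) = 0.15
(p → s): 0.45 > 0.15, so result = 0.15
(((q → ((r ∨ r) → q)) ∧ s) ∧ (p → s)) = min(0.15, 0.15) = 0.15
(s → q): 0.15 > 0.11, so result = 0.11
((((q → ((r ∨ r) → q)) ∧ s) ∧ (p → s)) → (s → q)): 0.15 > 0.11, so result = 0.11
((r ∨ ((¬s ∨ q) ∧ (((¬q ∧ q) ∨ ¬s) ∧ q))) ∨ ((((q → ((r ∨ r) → q)) ∧ s) ∧ (p → s)) → (s → q))) = max(0.29, 0.11) = 0.29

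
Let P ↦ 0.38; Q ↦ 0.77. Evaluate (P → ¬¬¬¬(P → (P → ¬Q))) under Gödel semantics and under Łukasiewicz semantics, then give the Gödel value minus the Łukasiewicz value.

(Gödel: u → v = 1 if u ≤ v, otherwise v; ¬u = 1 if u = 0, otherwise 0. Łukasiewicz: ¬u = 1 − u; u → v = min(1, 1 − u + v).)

-1.00

Gödel evaluation:
  ¬Q: Gödel ¬ of 0.77 = 0 (operand ≠ 0)
  (P → ¬Q): 0.38 > 0, so result = 0
  (P → (P → ¬Q)): 0.38 > 0, so result = 0
  ¬(P → (P → ¬Q)): Gödel ¬ of 0 = 1 (operand is 0)
  ¬¬(P → (P → ¬Q)): Gödel ¬ of 1 = 0 (operand ≠ 0)
  ¬¬¬(P → (P → ¬Q)): Gödel ¬ of 0 = 1 (operand is 0)
  ¬¬¬¬(P → (P → ¬Q)): Gödel ¬ of 1 = 0 (operand ≠ 0)
  (P → ¬¬¬¬(P → (P → ¬Q))): 0.38 > 0, so result = 0
  Gödel value = 0
Łukasiewicz evaluation:
  ¬Q: Łukasiewicz ¬ gives 1 − 0.77 = 0.23
  (P → ¬Q): min(1, 1 − 0.38 + 0.23) = 0.85
  (P → (P → ¬Q)): min(1, 1 − 0.38 + 0.85) = 1
  ¬(P → (P → ¬Q)): Łukasiewicz ¬ gives 1 − 1 = 0
  ¬¬(P → (P → ¬Q)): Łukasiewicz ¬ gives 1 − 0 = 1
  ¬¬¬(P → (P → ¬Q)): Łukasiewicz ¬ gives 1 − 1 = 0
  ¬¬¬¬(P → (P → ¬Q)): Łukasiewicz ¬ gives 1 − 0 = 1
  (P → ¬¬¬¬(P → (P → ¬Q))): min(1, 1 − 0.38 + 1) = 1
  Łukasiewicz value = 1
Difference: 0 − 1 = -1.00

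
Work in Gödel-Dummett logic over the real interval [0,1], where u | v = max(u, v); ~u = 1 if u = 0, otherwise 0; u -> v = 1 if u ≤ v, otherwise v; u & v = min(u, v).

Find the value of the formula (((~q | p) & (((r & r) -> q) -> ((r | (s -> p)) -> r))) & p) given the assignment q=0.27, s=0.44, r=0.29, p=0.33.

0.33

~q: Gödel ¬ of 0.27 = 0 (operand ≠ 0)
(~q | p) = max(0, 0.33) = 0.33
(r & r) = min(0.29, 0.29) = 0.29
((r & r) -> q): 0.29 > 0.27, so result = 0.27
(s -> p): 0.44 > 0.33, so result = 0.33
(r | (s -> p)) = max(0.29, 0.33) = 0.33
((r | (s -> p)) -> r): 0.33 > 0.29, so result = 0.29
(((r & r) -> q) -> ((r | (s -> p)) -> r)): 0.27 ≤ 0.29, so result = 1
((~q | p) & (((r & r) -> q) -> ((r | (s -> p)) -> r))) = min(0.33, 1) = 0.33
(((~q | p) & (((r & r) -> q) -> ((r | (s -> p)) -> r))) & p) = min(0.33, 0.33) = 0.33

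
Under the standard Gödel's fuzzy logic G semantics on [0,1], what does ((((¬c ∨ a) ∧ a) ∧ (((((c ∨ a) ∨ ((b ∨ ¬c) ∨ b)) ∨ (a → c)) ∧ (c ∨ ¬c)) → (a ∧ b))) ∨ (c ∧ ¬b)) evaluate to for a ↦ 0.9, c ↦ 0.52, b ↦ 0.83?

¬c: Gödel ¬ of 0.52 = 0 (operand ≠ 0)
(¬c ∨ a) = max(0, 0.9) = 0.9
((¬c ∨ a) ∧ a) = min(0.9, 0.9) = 0.9
(c ∨ a) = max(0.52, 0.9) = 0.9
¬c: Gödel ¬ of 0.52 = 0 (operand ≠ 0)
(b ∨ ¬c) = max(0.83, 0) = 0.83
((b ∨ ¬c) ∨ b) = max(0.83, 0.83) = 0.83
((c ∨ a) ∨ ((b ∨ ¬c) ∨ b)) = max(0.9, 0.83) = 0.9
(a → c): 0.9 > 0.52, so result = 0.52
(((c ∨ a) ∨ ((b ∨ ¬c) ∨ b)) ∨ (a → c)) = max(0.9, 0.52) = 0.9
¬c: Gödel ¬ of 0.52 = 0 (operand ≠ 0)
(c ∨ ¬c) = max(0.52, 0) = 0.52
((((c ∨ a) ∨ ((b ∨ ¬c) ∨ b)) ∨ (a → c)) ∧ (c ∨ ¬c)) = min(0.9, 0.52) = 0.52
(a ∧ b) = min(0.9, 0.83) = 0.83
(((((c ∨ a) ∨ ((b ∨ ¬c) ∨ b)) ∨ (a → c)) ∧ (c ∨ ¬c)) → (a ∧ b)): 0.52 ≤ 0.83, so result = 1
(((¬c ∨ a) ∧ a) ∧ (((((c ∨ a) ∨ ((b ∨ ¬c) ∨ b)) ∨ (a → c)) ∧ (c ∨ ¬c)) → (a ∧ b))) = min(0.9, 1) = 0.9
¬b: Gödel ¬ of 0.83 = 0 (operand ≠ 0)
(c ∧ ¬b) = min(0.52, 0) = 0
((((¬c ∨ a) ∧ a) ∧ (((((c ∨ a) ∨ ((b ∨ ¬c) ∨ b)) ∨ (a → c)) ∧ (c ∨ ¬c)) → (a ∧ b))) ∨ (c ∧ ¬b)) = max(0.9, 0) = 0.9

0.90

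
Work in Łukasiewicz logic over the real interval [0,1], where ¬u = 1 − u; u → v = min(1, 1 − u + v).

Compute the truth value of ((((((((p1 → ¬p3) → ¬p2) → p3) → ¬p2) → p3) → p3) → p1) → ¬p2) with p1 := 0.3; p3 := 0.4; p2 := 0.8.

¬p3: Łukasiewicz ¬ gives 1 − 0.4 = 0.6
(p1 → ¬p3): min(1, 1 − 0.3 + 0.6) = 1
¬p2: Łukasiewicz ¬ gives 1 − 0.8 = 0.2
((p1 → ¬p3) → ¬p2): min(1, 1 − 1 + 0.2) = 0.2
(((p1 → ¬p3) → ¬p2) → p3): min(1, 1 − 0.2 + 0.4) = 1
¬p2: Łukasiewicz ¬ gives 1 − 0.8 = 0.2
((((p1 → ¬p3) → ¬p2) → p3) → ¬p2): min(1, 1 − 1 + 0.2) = 0.2
(((((p1 → ¬p3) → ¬p2) → p3) → ¬p2) → p3): min(1, 1 − 0.2 + 0.4) = 1
((((((p1 → ¬p3) → ¬p2) → p3) → ¬p2) → p3) → p3): min(1, 1 − 1 + 0.4) = 0.4
(((((((p1 → ¬p3) → ¬p2) → p3) → ¬p2) → p3) → p3) → p1): min(1, 1 − 0.4 + 0.3) = 0.9
¬p2: Łukasiewicz ¬ gives 1 − 0.8 = 0.2
((((((((p1 → ¬p3) → ¬p2) → p3) → ¬p2) → p3) → p3) → p1) → ¬p2): min(1, 1 − 0.9 + 0.2) = 0.3

0.30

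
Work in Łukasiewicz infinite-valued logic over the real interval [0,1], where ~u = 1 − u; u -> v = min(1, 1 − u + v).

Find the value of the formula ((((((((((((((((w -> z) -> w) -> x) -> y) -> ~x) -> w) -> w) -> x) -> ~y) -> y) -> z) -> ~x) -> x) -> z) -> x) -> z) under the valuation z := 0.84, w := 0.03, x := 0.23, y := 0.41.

(w -> z): min(1, 1 − 0.03 + 0.84) = 1
((w -> z) -> w): min(1, 1 − 1 + 0.03) = 0.03
(((w -> z) -> w) -> x): min(1, 1 − 0.03 + 0.23) = 1
((((w -> z) -> w) -> x) -> y): min(1, 1 − 1 + 0.41) = 0.41
~x: Łukasiewicz ¬ gives 1 − 0.23 = 0.77
(((((w -> z) -> w) -> x) -> y) -> ~x): min(1, 1 − 0.41 + 0.77) = 1
((((((w -> z) -> w) -> x) -> y) -> ~x) -> w): min(1, 1 − 1 + 0.03) = 0.03
(((((((w -> z) -> w) -> x) -> y) -> ~x) -> w) -> w): min(1, 1 − 0.03 + 0.03) = 1
((((((((w -> z) -> w) -> x) -> y) -> ~x) -> w) -> w) -> x): min(1, 1 − 1 + 0.23) = 0.23
~y: Łukasiewicz ¬ gives 1 − 0.41 = 0.59
(((((((((w -> z) -> w) -> x) -> y) -> ~x) -> w) -> w) -> x) -> ~y): min(1, 1 − 0.23 + 0.59) = 1
((((((((((w -> z) -> w) -> x) -> y) -> ~x) -> w) -> w) -> x) -> ~y) -> y): min(1, 1 − 1 + 0.41) = 0.41
(((((((((((w -> z) -> w) -> x) -> y) -> ~x) -> w) -> w) -> x) -> ~y) -> y) -> z): min(1, 1 − 0.41 + 0.84) = 1
~x: Łukasiewicz ¬ gives 1 − 0.23 = 0.77
((((((((((((w -> z) -> w) -> x) -> y) -> ~x) -> w) -> w) -> x) -> ~y) -> y) -> z) -> ~x): min(1, 1 − 1 + 0.77) = 0.77
(((((((((((((w -> z) -> w) -> x) -> y) -> ~x) -> w) -> w) -> x) -> ~y) -> y) -> z) -> ~x) -> x): min(1, 1 − 0.77 + 0.23) = 0.46
((((((((((((((w -> z) -> w) -> x) -> y) -> ~x) -> w) -> w) -> x) -> ~y) -> y) -> z) -> ~x) -> x) -> z): min(1, 1 − 0.46 + 0.84) = 1
(((((((((((((((w -> z) -> w) -> x) -> y) -> ~x) -> w) -> w) -> x) -> ~y) -> y) -> z) -> ~x) -> x) -> z) -> x): min(1, 1 − 1 + 0.23) = 0.23
((((((((((((((((w -> z) -> w) -> x) -> y) -> ~x) -> w) -> w) -> x) -> ~y) -> y) -> z) -> ~x) -> x) -> z) -> x) -> z): min(1, 1 − 0.23 + 0.84) = 1

1.00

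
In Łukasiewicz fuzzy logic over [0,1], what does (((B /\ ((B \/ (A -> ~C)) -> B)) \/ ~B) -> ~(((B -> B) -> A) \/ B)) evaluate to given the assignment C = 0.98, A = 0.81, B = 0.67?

~C: Łukasiewicz ¬ gives 1 − 0.98 = 0.02
(A -> ~C): min(1, 1 − 0.81 + 0.02) = 0.21
(B \/ (A -> ~C)) = max(0.67, 0.21) = 0.67
((B \/ (A -> ~C)) -> B): min(1, 1 − 0.67 + 0.67) = 1
(B /\ ((B \/ (A -> ~C)) -> B)) = min(0.67, 1) = 0.67
~B: Łukasiewicz ¬ gives 1 − 0.67 = 0.33
((B /\ ((B \/ (A -> ~C)) -> B)) \/ ~B) = max(0.67, 0.33) = 0.67
(B -> B): min(1, 1 − 0.67 + 0.67) = 1
((B -> B) -> A): min(1, 1 − 1 + 0.81) = 0.81
(((B -> B) -> A) \/ B) = max(0.81, 0.67) = 0.81
~(((B -> B) -> A) \/ B): Łukasiewicz ¬ gives 1 − 0.81 = 0.19
(((B /\ ((B \/ (A -> ~C)) -> B)) \/ ~B) -> ~(((B -> B) -> A) \/ B)): min(1, 1 − 0.67 + 0.19) = 0.52

0.52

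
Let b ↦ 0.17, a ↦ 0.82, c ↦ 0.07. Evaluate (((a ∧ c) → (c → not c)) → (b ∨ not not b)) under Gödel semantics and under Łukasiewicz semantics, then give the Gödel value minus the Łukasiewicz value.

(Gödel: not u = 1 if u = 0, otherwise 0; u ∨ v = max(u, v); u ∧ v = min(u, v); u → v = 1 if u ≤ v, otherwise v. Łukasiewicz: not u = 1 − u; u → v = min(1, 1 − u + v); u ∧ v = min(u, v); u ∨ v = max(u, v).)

Gödel evaluation:
  (a ∧ c) = min(0.82, 0.07) = 0.07
  not c: Gödel ¬ of 0.07 = 0 (operand ≠ 0)
  (c → not c): 0.07 > 0, so result = 0
  ((a ∧ c) → (c → not c)): 0.07 > 0, so result = 0
  not b: Gödel ¬ of 0.17 = 0 (operand ≠ 0)
  not not b: Gödel ¬ of 0 = 1 (operand is 0)
  (b ∨ not not b) = max(0.17, 1) = 1
  (((a ∧ c) → (c → not c)) → (b ∨ not not b)): 0 ≤ 1, so result = 1
  Gödel value = 1
Łukasiewicz evaluation:
  (a ∧ c) = min(0.82, 0.07) = 0.07
  not c: Łukasiewicz ¬ gives 1 − 0.07 = 0.93
  (c → not c): min(1, 1 − 0.07 + 0.93) = 1
  ((a ∧ c) → (c → not c)): min(1, 1 − 0.07 + 1) = 1
  not b: Łukasiewicz ¬ gives 1 − 0.17 = 0.83
  not not b: Łukasiewicz ¬ gives 1 − 0.83 = 0.17
  (b ∨ not not b) = max(0.17, 0.17) = 0.17
  (((a ∧ c) → (c → not c)) → (b ∨ not not b)): min(1, 1 − 1 + 0.17) = 0.17
  Łukasiewicz value = 0.17
Difference: 1 − 0.17 = 0.83

0.83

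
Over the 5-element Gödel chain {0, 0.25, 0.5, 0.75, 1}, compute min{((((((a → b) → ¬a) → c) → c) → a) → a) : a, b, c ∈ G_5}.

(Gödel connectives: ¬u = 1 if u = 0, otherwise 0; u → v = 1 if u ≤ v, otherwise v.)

The minimum is attained at a = 0.25, b = 0.25, c = 0:
  (a → b): 0.25 ≤ 0.25, so result = 1
  ¬a: Gödel ¬ of 0.25 = 0 (operand ≠ 0)
  ((a → b) → ¬a): 1 > 0, so result = 0
  (((a → b) → ¬a) → c): 0 ≤ 0, so result = 1
  ((((a → b) → ¬a) → c) → c): 1 > 0, so result = 0
  (((((a → b) → ¬a) → c) → c) → a): 0 ≤ 0.25, so result = 1
  ((((((a → b) → ¬a) → c) → c) → a) → a): 1 > 0.25, so result = 0.25
Checking all 125 assignments confirms none give a value below 0.25.

0.25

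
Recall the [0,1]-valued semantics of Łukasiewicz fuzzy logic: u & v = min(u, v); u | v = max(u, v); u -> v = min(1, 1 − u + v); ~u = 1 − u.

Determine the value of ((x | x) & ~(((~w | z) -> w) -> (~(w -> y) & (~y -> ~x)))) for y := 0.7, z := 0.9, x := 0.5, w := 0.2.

(x | x) = max(0.5, 0.5) = 0.5
~w: Łukasiewicz ¬ gives 1 − 0.2 = 0.8
(~w | z) = max(0.8, 0.9) = 0.9
((~w | z) -> w): min(1, 1 − 0.9 + 0.2) = 0.3
(w -> y): min(1, 1 − 0.2 + 0.7) = 1
~(w -> y): Łukasiewicz ¬ gives 1 − 1 = 0
~y: Łukasiewicz ¬ gives 1 − 0.7 = 0.3
~x: Łukasiewicz ¬ gives 1 − 0.5 = 0.5
(~y -> ~x): min(1, 1 − 0.3 + 0.5) = 1
(~(w -> y) & (~y -> ~x)) = min(0, 1) = 0
(((~w | z) -> w) -> (~(w -> y) & (~y -> ~x))): min(1, 1 − 0.3 + 0) = 0.7
~(((~w | z) -> w) -> (~(w -> y) & (~y -> ~x))): Łukasiewicz ¬ gives 1 − 0.7 = 0.3
((x | x) & ~(((~w | z) -> w) -> (~(w -> y) & (~y -> ~x)))) = min(0.5, 0.3) = 0.3

0.30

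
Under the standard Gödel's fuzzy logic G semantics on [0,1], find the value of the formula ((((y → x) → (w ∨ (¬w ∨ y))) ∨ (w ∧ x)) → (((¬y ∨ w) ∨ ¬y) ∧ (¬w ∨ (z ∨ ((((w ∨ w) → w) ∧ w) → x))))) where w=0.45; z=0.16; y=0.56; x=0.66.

(y → x): 0.56 ≤ 0.66, so result = 1
¬w: Gödel ¬ of 0.45 = 0 (operand ≠ 0)
(¬w ∨ y) = max(0, 0.56) = 0.56
(w ∨ (¬w ∨ y)) = max(0.45, 0.56) = 0.56
((y → x) → (w ∨ (¬w ∨ y))): 1 > 0.56, so result = 0.56
(w ∧ x) = min(0.45, 0.66) = 0.45
(((y → x) → (w ∨ (¬w ∨ y))) ∨ (w ∧ x)) = max(0.56, 0.45) = 0.56
¬y: Gödel ¬ of 0.56 = 0 (operand ≠ 0)
(¬y ∨ w) = max(0, 0.45) = 0.45
¬y: Gödel ¬ of 0.56 = 0 (operand ≠ 0)
((¬y ∨ w) ∨ ¬y) = max(0.45, 0) = 0.45
¬w: Gödel ¬ of 0.45 = 0 (operand ≠ 0)
(w ∨ w) = max(0.45, 0.45) = 0.45
((w ∨ w) → w): 0.45 ≤ 0.45, so result = 1
(((w ∨ w) → w) ∧ w) = min(1, 0.45) = 0.45
((((w ∨ w) → w) ∧ w) → x): 0.45 ≤ 0.66, so result = 1
(z ∨ ((((w ∨ w) → w) ∧ w) → x)) = max(0.16, 1) = 1
(¬w ∨ (z ∨ ((((w ∨ w) → w) ∧ w) → x))) = max(0, 1) = 1
(((¬y ∨ w) ∨ ¬y) ∧ (¬w ∨ (z ∨ ((((w ∨ w) → w) ∧ w) → x)))) = min(0.45, 1) = 0.45
((((y → x) → (w ∨ (¬w ∨ y))) ∨ (w ∧ x)) → (((¬y ∨ w) ∨ ¬y) ∧ (¬w ∨ (z ∨ ((((w ∨ w) → w) ∧ w) → x))))): 0.56 > 0.45, so result = 0.45

0.45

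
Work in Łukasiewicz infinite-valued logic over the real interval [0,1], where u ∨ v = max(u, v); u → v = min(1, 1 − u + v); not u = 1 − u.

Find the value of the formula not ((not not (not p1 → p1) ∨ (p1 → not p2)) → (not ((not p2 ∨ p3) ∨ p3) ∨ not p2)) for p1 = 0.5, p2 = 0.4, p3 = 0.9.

0.40

not p1: Łukasiewicz ¬ gives 1 − 0.5 = 0.5
(not p1 → p1): min(1, 1 − 0.5 + 0.5) = 1
not (not p1 → p1): Łukasiewicz ¬ gives 1 − 1 = 0
not not (not p1 → p1): Łukasiewicz ¬ gives 1 − 0 = 1
not p2: Łukasiewicz ¬ gives 1 − 0.4 = 0.6
(p1 → not p2): min(1, 1 − 0.5 + 0.6) = 1
(not not (not p1 → p1) ∨ (p1 → not p2)) = max(1, 1) = 1
not p2: Łukasiewicz ¬ gives 1 − 0.4 = 0.6
(not p2 ∨ p3) = max(0.6, 0.9) = 0.9
((not p2 ∨ p3) ∨ p3) = max(0.9, 0.9) = 0.9
not ((not p2 ∨ p3) ∨ p3): Łukasiewicz ¬ gives 1 − 0.9 = 0.1
not p2: Łukasiewicz ¬ gives 1 − 0.4 = 0.6
(not ((not p2 ∨ p3) ∨ p3) ∨ not p2) = max(0.1, 0.6) = 0.6
((not not (not p1 → p1) ∨ (p1 → not p2)) → (not ((not p2 ∨ p3) ∨ p3) ∨ not p2)): min(1, 1 − 1 + 0.6) = 0.6
not ((not not (not p1 → p1) ∨ (p1 → not p2)) → (not ((not p2 ∨ p3) ∨ p3) ∨ not p2)): Łukasiewicz ¬ gives 1 − 0.6 = 0.4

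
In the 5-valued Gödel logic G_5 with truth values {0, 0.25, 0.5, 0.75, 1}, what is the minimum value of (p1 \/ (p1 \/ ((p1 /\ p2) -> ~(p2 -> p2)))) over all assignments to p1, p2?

The minimum is attained at p1 = 0.25, p2 = 0.25:
  (p1 /\ p2) = min(0.25, 0.25) = 0.25
  (p2 -> p2): 0.25 ≤ 0.25, so result = 1
  ~(p2 -> p2): Gödel ¬ of 1 = 0 (operand ≠ 0)
  ((p1 /\ p2) -> ~(p2 -> p2)): 0.25 > 0, so result = 0
  (p1 \/ ((p1 /\ p2) -> ~(p2 -> p2))) = max(0.25, 0) = 0.25
  (p1 \/ (p1 \/ ((p1 /\ p2) -> ~(p2 -> p2)))) = max(0.25, 0.25) = 0.25
Checking all 25 assignments confirms none give a value below 0.25.

0.25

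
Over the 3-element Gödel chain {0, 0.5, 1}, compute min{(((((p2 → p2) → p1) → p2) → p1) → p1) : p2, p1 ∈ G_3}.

The minimum is attained at p2 = 0, p1 = 0.5:
  (p2 → p2): 0 ≤ 0, so result = 1
  ((p2 → p2) → p1): 1 > 0.5, so result = 0.5
  (((p2 → p2) → p1) → p2): 0.5 > 0, so result = 0
  ((((p2 → p2) → p1) → p2) → p1): 0 ≤ 0.5, so result = 1
  (((((p2 → p2) → p1) → p2) → p1) → p1): 1 > 0.5, so result = 0.5
Checking all 9 assignments confirms none give a value below 0.50.

0.50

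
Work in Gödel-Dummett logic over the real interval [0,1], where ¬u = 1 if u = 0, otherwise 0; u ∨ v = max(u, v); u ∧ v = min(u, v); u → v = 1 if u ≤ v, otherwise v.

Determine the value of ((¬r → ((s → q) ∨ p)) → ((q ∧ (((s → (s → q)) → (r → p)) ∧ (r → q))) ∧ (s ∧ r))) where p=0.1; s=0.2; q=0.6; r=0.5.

¬r: Gödel ¬ of 0.5 = 0 (operand ≠ 0)
(s → q): 0.2 ≤ 0.6, so result = 1
((s → q) ∨ p) = max(1, 0.1) = 1
(¬r → ((s → q) ∨ p)): 0 ≤ 1, so result = 1
(s → q): 0.2 ≤ 0.6, so result = 1
(s → (s → q)): 0.2 ≤ 1, so result = 1
(r → p): 0.5 > 0.1, so result = 0.1
((s → (s → q)) → (r → p)): 1 > 0.1, so result = 0.1
(r → q): 0.5 ≤ 0.6, so result = 1
(((s → (s → q)) → (r → p)) ∧ (r → q)) = min(0.1, 1) = 0.1
(q ∧ (((s → (s → q)) → (r → p)) ∧ (r → q))) = min(0.6, 0.1) = 0.1
(s ∧ r) = min(0.2, 0.5) = 0.2
((q ∧ (((s → (s → q)) → (r → p)) ∧ (r → q))) ∧ (s ∧ r)) = min(0.1, 0.2) = 0.1
((¬r → ((s → q) ∨ p)) → ((q ∧ (((s → (s → q)) → (r → p)) ∧ (r → q))) ∧ (s ∧ r))): 1 > 0.1, so result = 0.1

0.10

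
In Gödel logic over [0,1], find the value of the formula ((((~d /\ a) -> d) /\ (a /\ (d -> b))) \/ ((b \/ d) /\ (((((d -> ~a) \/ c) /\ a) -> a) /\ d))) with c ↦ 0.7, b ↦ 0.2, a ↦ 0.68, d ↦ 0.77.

~d: Gödel ¬ of 0.77 = 0 (operand ≠ 0)
(~d /\ a) = min(0, 0.68) = 0
((~d /\ a) -> d): 0 ≤ 0.77, so result = 1
(d -> b): 0.77 > 0.2, so result = 0.2
(a /\ (d -> b)) = min(0.68, 0.2) = 0.2
(((~d /\ a) -> d) /\ (a /\ (d -> b))) = min(1, 0.2) = 0.2
(b \/ d) = max(0.2, 0.77) = 0.77
~a: Gödel ¬ of 0.68 = 0 (operand ≠ 0)
(d -> ~a): 0.77 > 0, so result = 0
((d -> ~a) \/ c) = max(0, 0.7) = 0.7
(((d -> ~a) \/ c) /\ a) = min(0.7, 0.68) = 0.68
((((d -> ~a) \/ c) /\ a) -> a): 0.68 ≤ 0.68, so result = 1
(((((d -> ~a) \/ c) /\ a) -> a) /\ d) = min(1, 0.77) = 0.77
((b \/ d) /\ (((((d -> ~a) \/ c) /\ a) -> a) /\ d)) = min(0.77, 0.77) = 0.77
((((~d /\ a) -> d) /\ (a /\ (d -> b))) \/ ((b \/ d) /\ (((((d -> ~a) \/ c) /\ a) -> a) /\ d))) = max(0.2, 0.77) = 0.77

0.77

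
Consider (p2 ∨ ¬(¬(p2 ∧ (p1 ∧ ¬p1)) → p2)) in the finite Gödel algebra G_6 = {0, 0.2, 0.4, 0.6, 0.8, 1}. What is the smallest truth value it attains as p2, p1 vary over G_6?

The minimum is attained at p2 = 0.2, p1 = 0:
  ¬p1: Gödel ¬ of 0 = 1 (operand is 0)
  (p1 ∧ ¬p1) = min(0, 1) = 0
  (p2 ∧ (p1 ∧ ¬p1)) = min(0.2, 0) = 0
  ¬(p2 ∧ (p1 ∧ ¬p1)): Gödel ¬ of 0 = 1 (operand is 0)
  (¬(p2 ∧ (p1 ∧ ¬p1)) → p2): 1 > 0.2, so result = 0.2
  ¬(¬(p2 ∧ (p1 ∧ ¬p1)) → p2): Gödel ¬ of 0.2 = 0 (operand ≠ 0)
  (p2 ∨ ¬(¬(p2 ∧ (p1 ∧ ¬p1)) → p2)) = max(0.2, 0) = 0.2
Checking all 36 assignments confirms none give a value below 0.20.

0.20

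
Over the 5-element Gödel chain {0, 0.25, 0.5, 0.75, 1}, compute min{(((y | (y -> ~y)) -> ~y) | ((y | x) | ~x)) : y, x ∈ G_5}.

The minimum is attained at y = 0.25, x = 0.25:
  ~y: Gödel ¬ of 0.25 = 0 (operand ≠ 0)
  (y -> ~y): 0.25 > 0, so result = 0
  (y | (y -> ~y)) = max(0.25, 0) = 0.25
  ~y: Gödel ¬ of 0.25 = 0 (operand ≠ 0)
  ((y | (y -> ~y)) -> ~y): 0.25 > 0, so result = 0
  (y | x) = max(0.25, 0.25) = 0.25
  ~x: Gödel ¬ of 0.25 = 0 (operand ≠ 0)
  ((y | x) | ~x) = max(0.25, 0) = 0.25
  (((y | (y -> ~y)) -> ~y) | ((y | x) | ~x)) = max(0, 0.25) = 0.25
Checking all 25 assignments confirms none give a value below 0.25.

0.25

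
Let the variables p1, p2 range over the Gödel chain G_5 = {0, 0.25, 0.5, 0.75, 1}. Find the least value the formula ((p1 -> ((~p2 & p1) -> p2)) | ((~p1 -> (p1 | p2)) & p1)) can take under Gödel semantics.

0.25

The minimum is attained at p1 = 0.25, p2 = 0:
  ~p2: Gödel ¬ of 0 = 1 (operand is 0)
  (~p2 & p1) = min(1, 0.25) = 0.25
  ((~p2 & p1) -> p2): 0.25 > 0, so result = 0
  (p1 -> ((~p2 & p1) -> p2)): 0.25 > 0, so result = 0
  ~p1: Gödel ¬ of 0.25 = 0 (operand ≠ 0)
  (p1 | p2) = max(0.25, 0) = 0.25
  (~p1 -> (p1 | p2)): 0 ≤ 0.25, so result = 1
  ((~p1 -> (p1 | p2)) & p1) = min(1, 0.25) = 0.25
  ((p1 -> ((~p2 & p1) -> p2)) | ((~p1 -> (p1 | p2)) & p1)) = max(0, 0.25) = 0.25
Checking all 25 assignments confirms none give a value below 0.25.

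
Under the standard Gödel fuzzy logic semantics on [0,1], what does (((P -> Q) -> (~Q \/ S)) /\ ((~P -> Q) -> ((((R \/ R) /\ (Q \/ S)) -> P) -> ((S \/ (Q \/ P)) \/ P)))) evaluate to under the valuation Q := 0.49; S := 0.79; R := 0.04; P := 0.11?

0.79

(P -> Q): 0.11 ≤ 0.49, so result = 1
~Q: Gödel ¬ of 0.49 = 0 (operand ≠ 0)
(~Q \/ S) = max(0, 0.79) = 0.79
((P -> Q) -> (~Q \/ S)): 1 > 0.79, so result = 0.79
~P: Gödel ¬ of 0.11 = 0 (operand ≠ 0)
(~P -> Q): 0 ≤ 0.49, so result = 1
(R \/ R) = max(0.04, 0.04) = 0.04
(Q \/ S) = max(0.49, 0.79) = 0.79
((R \/ R) /\ (Q \/ S)) = min(0.04, 0.79) = 0.04
(((R \/ R) /\ (Q \/ S)) -> P): 0.04 ≤ 0.11, so result = 1
(Q \/ P) = max(0.49, 0.11) = 0.49
(S \/ (Q \/ P)) = max(0.79, 0.49) = 0.79
((S \/ (Q \/ P)) \/ P) = max(0.79, 0.11) = 0.79
((((R \/ R) /\ (Q \/ S)) -> P) -> ((S \/ (Q \/ P)) \/ P)): 1 > 0.79, so result = 0.79
((~P -> Q) -> ((((R \/ R) /\ (Q \/ S)) -> P) -> ((S \/ (Q \/ P)) \/ P))): 1 > 0.79, so result = 0.79
(((P -> Q) -> (~Q \/ S)) /\ ((~P -> Q) -> ((((R \/ R) /\ (Q \/ S)) -> P) -> ((S \/ (Q \/ P)) \/ P)))) = min(0.79, 0.79) = 0.79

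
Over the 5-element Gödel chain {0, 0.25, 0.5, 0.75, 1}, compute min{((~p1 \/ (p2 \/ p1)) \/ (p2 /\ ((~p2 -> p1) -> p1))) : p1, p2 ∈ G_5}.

The minimum is attained at p1 = 0.25, p2 = 0:
  ~p1: Gödel ¬ of 0.25 = 0 (operand ≠ 0)
  (p2 \/ p1) = max(0, 0.25) = 0.25
  (~p1 \/ (p2 \/ p1)) = max(0, 0.25) = 0.25
  ~p2: Gödel ¬ of 0 = 1 (operand is 0)
  (~p2 -> p1): 1 > 0.25, so result = 0.25
  ((~p2 -> p1) -> p1): 0.25 ≤ 0.25, so result = 1
  (p2 /\ ((~p2 -> p1) -> p1)) = min(0, 1) = 0
  ((~p1 \/ (p2 \/ p1)) \/ (p2 /\ ((~p2 -> p1) -> p1))) = max(0.25, 0) = 0.25
Checking all 25 assignments confirms none give a value below 0.25.

0.25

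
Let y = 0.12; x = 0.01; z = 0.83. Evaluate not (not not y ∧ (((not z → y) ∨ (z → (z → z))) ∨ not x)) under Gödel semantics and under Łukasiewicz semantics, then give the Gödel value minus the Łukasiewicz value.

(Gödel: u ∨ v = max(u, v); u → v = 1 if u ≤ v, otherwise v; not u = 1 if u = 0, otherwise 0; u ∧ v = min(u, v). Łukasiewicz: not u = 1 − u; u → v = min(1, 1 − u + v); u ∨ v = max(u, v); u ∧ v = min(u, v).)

-0.88

Gödel evaluation:
  not y: Gödel ¬ of 0.12 = 0 (operand ≠ 0)
  not not y: Gödel ¬ of 0 = 1 (operand is 0)
  not z: Gödel ¬ of 0.83 = 0 (operand ≠ 0)
  (not z → y): 0 ≤ 0.12, so result = 1
  (z → z): 0.83 ≤ 0.83, so result = 1
  (z → (z → z)): 0.83 ≤ 1, so result = 1
  ((not z → y) ∨ (z → (z → z))) = max(1, 1) = 1
  not x: Gödel ¬ of 0.01 = 0 (operand ≠ 0)
  (((not z → y) ∨ (z → (z → z))) ∨ not x) = max(1, 0) = 1
  (not not y ∧ (((not z → y) ∨ (z → (z → z))) ∨ not x)) = min(1, 1) = 1
  not (not not y ∧ (((not z → y) ∨ (z → (z → z))) ∨ not x)): Gödel ¬ of 1 = 0 (operand ≠ 0)
  Gödel value = 0
Łukasiewicz evaluation:
  not y: Łukasiewicz ¬ gives 1 − 0.12 = 0.88
  not not y: Łukasiewicz ¬ gives 1 − 0.88 = 0.12
  not z: Łukasiewicz ¬ gives 1 − 0.83 = 0.17
  (not z → y): min(1, 1 − 0.17 + 0.12) = 0.95
  (z → z): min(1, 1 − 0.83 + 0.83) = 1
  (z → (z → z)): min(1, 1 − 0.83 + 1) = 1
  ((not z → y) ∨ (z → (z → z))) = max(0.95, 1) = 1
  not x: Łukasiewicz ¬ gives 1 − 0.01 = 0.99
  (((not z → y) ∨ (z → (z → z))) ∨ not x) = max(1, 0.99) = 1
  (not not y ∧ (((not z → y) ∨ (z → (z → z))) ∨ not x)) = min(0.12, 1) = 0.12
  not (not not y ∧ (((not z → y) ∨ (z → (z → z))) ∨ not x)): Łukasiewicz ¬ gives 1 − 0.12 = 0.88
  Łukasiewicz value = 0.88
Difference: 0 − 0.88 = -0.88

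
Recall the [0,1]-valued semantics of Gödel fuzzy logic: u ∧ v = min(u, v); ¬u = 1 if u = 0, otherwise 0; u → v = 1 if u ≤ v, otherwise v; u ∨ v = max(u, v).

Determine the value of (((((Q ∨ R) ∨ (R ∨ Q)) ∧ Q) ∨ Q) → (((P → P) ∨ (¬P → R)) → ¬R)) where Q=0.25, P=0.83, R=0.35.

0.00

(Q ∨ R) = max(0.25, 0.35) = 0.35
(R ∨ Q) = max(0.35, 0.25) = 0.35
((Q ∨ R) ∨ (R ∨ Q)) = max(0.35, 0.35) = 0.35
(((Q ∨ R) ∨ (R ∨ Q)) ∧ Q) = min(0.35, 0.25) = 0.25
((((Q ∨ R) ∨ (R ∨ Q)) ∧ Q) ∨ Q) = max(0.25, 0.25) = 0.25
(P → P): 0.83 ≤ 0.83, so result = 1
¬P: Gödel ¬ of 0.83 = 0 (operand ≠ 0)
(¬P → R): 0 ≤ 0.35, so result = 1
((P → P) ∨ (¬P → R)) = max(1, 1) = 1
¬R: Gödel ¬ of 0.35 = 0 (operand ≠ 0)
(((P → P) ∨ (¬P → R)) → ¬R): 1 > 0, so result = 0
(((((Q ∨ R) ∨ (R ∨ Q)) ∧ Q) ∨ Q) → (((P → P) ∨ (¬P → R)) → ¬R)): 0.25 > 0, so result = 0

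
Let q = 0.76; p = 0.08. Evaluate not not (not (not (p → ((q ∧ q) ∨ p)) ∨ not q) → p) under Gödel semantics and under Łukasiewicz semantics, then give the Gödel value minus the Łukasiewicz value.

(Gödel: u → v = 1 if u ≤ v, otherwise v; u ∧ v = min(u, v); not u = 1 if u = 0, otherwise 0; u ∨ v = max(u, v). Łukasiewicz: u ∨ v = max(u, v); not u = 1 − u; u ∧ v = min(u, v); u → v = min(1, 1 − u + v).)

0.68

Gödel evaluation:
  (q ∧ q) = min(0.76, 0.76) = 0.76
  ((q ∧ q) ∨ p) = max(0.76, 0.08) = 0.76
  (p → ((q ∧ q) ∨ p)): 0.08 ≤ 0.76, so result = 1
  not (p → ((q ∧ q) ∨ p)): Gödel ¬ of 1 = 0 (operand ≠ 0)
  not q: Gödel ¬ of 0.76 = 0 (operand ≠ 0)
  (not (p → ((q ∧ q) ∨ p)) ∨ not q) = max(0, 0) = 0
  not (not (p → ((q ∧ q) ∨ p)) ∨ not q): Gödel ¬ of 0 = 1 (operand is 0)
  (not (not (p → ((q ∧ q) ∨ p)) ∨ not q) → p): 1 > 0.08, so result = 0.08
  not (not (not (p → ((q ∧ q) ∨ p)) ∨ not q) → p): Gödel ¬ of 0.08 = 0 (operand ≠ 0)
  not not (not (not (p → ((q ∧ q) ∨ p)) ∨ not q) → p): Gödel ¬ of 0 = 1 (operand is 0)
  Gödel value = 1
Łukasiewicz evaluation:
  (q ∧ q) = min(0.76, 0.76) = 0.76
  ((q ∧ q) ∨ p) = max(0.76, 0.08) = 0.76
  (p → ((q ∧ q) ∨ p)): min(1, 1 − 0.08 + 0.76) = 1
  not (p → ((q ∧ q) ∨ p)): Łukasiewicz ¬ gives 1 − 1 = 0
  not q: Łukasiewicz ¬ gives 1 − 0.76 = 0.24
  (not (p → ((q ∧ q) ∨ p)) ∨ not q) = max(0, 0.24) = 0.24
  not (not (p → ((q ∧ q) ∨ p)) ∨ not q): Łukasiewicz ¬ gives 1 − 0.24 = 0.76
  (not (not (p → ((q ∧ q) ∨ p)) ∨ not q) → p): min(1, 1 − 0.76 + 0.08) = 0.32
  not (not (not (p → ((q ∧ q) ∨ p)) ∨ not q) → p): Łukasiewicz ¬ gives 1 − 0.32 = 0.68
  not not (not (not (p → ((q ∧ q) ∨ p)) ∨ not q) → p): Łukasiewicz ¬ gives 1 − 0.68 = 0.32
  Łukasiewicz value = 0.32
Difference: 1 − 0.32 = 0.68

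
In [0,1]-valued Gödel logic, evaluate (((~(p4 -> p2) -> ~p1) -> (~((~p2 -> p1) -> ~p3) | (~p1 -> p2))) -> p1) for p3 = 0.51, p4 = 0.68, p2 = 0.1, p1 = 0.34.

0.34

(p4 -> p2): 0.68 > 0.1, so result = 0.1
~(p4 -> p2): Gödel ¬ of 0.1 = 0 (operand ≠ 0)
~p1: Gödel ¬ of 0.34 = 0 (operand ≠ 0)
(~(p4 -> p2) -> ~p1): 0 ≤ 0, so result = 1
~p2: Gödel ¬ of 0.1 = 0 (operand ≠ 0)
(~p2 -> p1): 0 ≤ 0.34, so result = 1
~p3: Gödel ¬ of 0.51 = 0 (operand ≠ 0)
((~p2 -> p1) -> ~p3): 1 > 0, so result = 0
~((~p2 -> p1) -> ~p3): Gödel ¬ of 0 = 1 (operand is 0)
~p1: Gödel ¬ of 0.34 = 0 (operand ≠ 0)
(~p1 -> p2): 0 ≤ 0.1, so result = 1
(~((~p2 -> p1) -> ~p3) | (~p1 -> p2)) = max(1, 1) = 1
((~(p4 -> p2) -> ~p1) -> (~((~p2 -> p1) -> ~p3) | (~p1 -> p2))): 1 ≤ 1, so result = 1
(((~(p4 -> p2) -> ~p1) -> (~((~p2 -> p1) -> ~p3) | (~p1 -> p2))) -> p1): 1 > 0.34, so result = 0.34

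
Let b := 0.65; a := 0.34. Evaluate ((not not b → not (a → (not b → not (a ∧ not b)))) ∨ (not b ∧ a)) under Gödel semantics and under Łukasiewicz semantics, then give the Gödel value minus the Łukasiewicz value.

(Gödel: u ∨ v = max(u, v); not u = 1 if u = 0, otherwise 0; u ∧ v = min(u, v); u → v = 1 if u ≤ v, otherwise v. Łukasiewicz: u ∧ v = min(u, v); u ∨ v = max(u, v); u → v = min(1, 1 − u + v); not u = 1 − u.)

Gödel evaluation:
  not b: Gödel ¬ of 0.65 = 0 (operand ≠ 0)
  not not b: Gödel ¬ of 0 = 1 (operand is 0)
  not b: Gödel ¬ of 0.65 = 0 (operand ≠ 0)
  not b: Gödel ¬ of 0.65 = 0 (operand ≠ 0)
  (a ∧ not b) = min(0.34, 0) = 0
  not (a ∧ not b): Gödel ¬ of 0 = 1 (operand is 0)
  (not b → not (a ∧ not b)): 0 ≤ 1, so result = 1
  (a → (not b → not (a ∧ not b))): 0.34 ≤ 1, so result = 1
  not (a → (not b → not (a ∧ not b))): Gödel ¬ of 1 = 0 (operand ≠ 0)
  (not not b → not (a → (not b → not (a ∧ not b)))): 1 > 0, so result = 0
  not b: Gödel ¬ of 0.65 = 0 (operand ≠ 0)
  (not b ∧ a) = min(0, 0.34) = 0
  ((not not b → not (a → (not b → not (a ∧ not b)))) ∨ (not b ∧ a)) = max(0, 0) = 0
  Gödel value = 0
Łukasiewicz evaluation:
  not b: Łukasiewicz ¬ gives 1 − 0.65 = 0.35
  not not b: Łukasiewicz ¬ gives 1 − 0.35 = 0.65
  not b: Łukasiewicz ¬ gives 1 − 0.65 = 0.35
  not b: Łukasiewicz ¬ gives 1 − 0.65 = 0.35
  (a ∧ not b) = min(0.34, 0.35) = 0.34
  not (a ∧ not b): Łukasiewicz ¬ gives 1 − 0.34 = 0.66
  (not b → not (a ∧ not b)): min(1, 1 − 0.35 + 0.66) = 1
  (a → (not b → not (a ∧ not b))): min(1, 1 − 0.34 + 1) = 1
  not (a → (not b → not (a ∧ not b))): Łukasiewicz ¬ gives 1 − 1 = 0
  (not not b → not (a → (not b → not (a ∧ not b)))): min(1, 1 − 0.65 + 0) = 0.35
  not b: Łukasiewicz ¬ gives 1 − 0.65 = 0.35
  (not b ∧ a) = min(0.35, 0.34) = 0.34
  ((not not b → not (a → (not b → not (a ∧ not b)))) ∨ (not b ∧ a)) = max(0.35, 0.34) = 0.35
  Łukasiewicz value = 0.35
Difference: 0 − 0.35 = -0.35

-0.35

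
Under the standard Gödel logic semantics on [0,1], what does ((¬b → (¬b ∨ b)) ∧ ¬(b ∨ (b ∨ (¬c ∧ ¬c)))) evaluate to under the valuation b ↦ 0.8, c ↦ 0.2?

0.00

¬b: Gödel ¬ of 0.8 = 0 (operand ≠ 0)
¬b: Gödel ¬ of 0.8 = 0 (operand ≠ 0)
(¬b ∨ b) = max(0, 0.8) = 0.8
(¬b → (¬b ∨ b)): 0 ≤ 0.8, so result = 1
¬c: Gödel ¬ of 0.2 = 0 (operand ≠ 0)
¬c: Gödel ¬ of 0.2 = 0 (operand ≠ 0)
(¬c ∧ ¬c) = min(0, 0) = 0
(b ∨ (¬c ∧ ¬c)) = max(0.8, 0) = 0.8
(b ∨ (b ∨ (¬c ∧ ¬c))) = max(0.8, 0.8) = 0.8
¬(b ∨ (b ∨ (¬c ∧ ¬c))): Gödel ¬ of 0.8 = 0 (operand ≠ 0)
((¬b → (¬b ∨ b)) ∧ ¬(b ∨ (b ∨ (¬c ∧ ¬c)))) = min(1, 0) = 0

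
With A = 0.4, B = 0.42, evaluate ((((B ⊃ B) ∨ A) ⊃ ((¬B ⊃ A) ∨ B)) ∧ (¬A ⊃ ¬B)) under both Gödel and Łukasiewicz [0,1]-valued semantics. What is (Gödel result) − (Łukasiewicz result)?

Gödel evaluation:
  (B ⊃ B): 0.42 ≤ 0.42, so result = 1
  ((B ⊃ B) ∨ A) = max(1, 0.4) = 1
  ¬B: Gödel ¬ of 0.42 = 0 (operand ≠ 0)
  (¬B ⊃ A): 0 ≤ 0.4, so result = 1
  ((¬B ⊃ A) ∨ B) = max(1, 0.42) = 1
  (((B ⊃ B) ∨ A) ⊃ ((¬B ⊃ A) ∨ B)): 1 ≤ 1, so result = 1
  ¬A: Gödel ¬ of 0.4 = 0 (operand ≠ 0)
  ¬B: Gödel ¬ of 0.42 = 0 (operand ≠ 0)
  (¬A ⊃ ¬B): 0 ≤ 0, so result = 1
  ((((B ⊃ B) ∨ A) ⊃ ((¬B ⊃ A) ∨ B)) ∧ (¬A ⊃ ¬B)) = min(1, 1) = 1
  Gödel value = 1
Łukasiewicz evaluation:
  (B ⊃ B): min(1, 1 − 0.42 + 0.42) = 1
  ((B ⊃ B) ∨ A) = max(1, 0.4) = 1
  ¬B: Łukasiewicz ¬ gives 1 − 0.42 = 0.58
  (¬B ⊃ A): min(1, 1 − 0.58 + 0.4) = 0.82
  ((¬B ⊃ A) ∨ B) = max(0.82, 0.42) = 0.82
  (((B ⊃ B) ∨ A) ⊃ ((¬B ⊃ A) ∨ B)): min(1, 1 − 1 + 0.82) = 0.82
  ¬A: Łukasiewicz ¬ gives 1 − 0.4 = 0.6
  ¬B: Łukasiewicz ¬ gives 1 − 0.42 = 0.58
  (¬A ⊃ ¬B): min(1, 1 − 0.6 + 0.58) = 0.98
  ((((B ⊃ B) ∨ A) ⊃ ((¬B ⊃ A) ∨ B)) ∧ (¬A ⊃ ¬B)) = min(0.82, 0.98) = 0.82
  Łukasiewicz value = 0.82
Difference: 1 − 0.82 = 0.18

0.18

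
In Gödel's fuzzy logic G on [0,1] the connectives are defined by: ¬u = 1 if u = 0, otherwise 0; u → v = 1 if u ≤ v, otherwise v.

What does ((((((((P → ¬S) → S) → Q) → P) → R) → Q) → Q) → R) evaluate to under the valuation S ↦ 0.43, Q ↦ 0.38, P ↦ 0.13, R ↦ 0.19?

0.19

¬S: Gödel ¬ of 0.43 = 0 (operand ≠ 0)
(P → ¬S): 0.13 > 0, so result = 0
((P → ¬S) → S): 0 ≤ 0.43, so result = 1
(((P → ¬S) → S) → Q): 1 > 0.38, so result = 0.38
((((P → ¬S) → S) → Q) → P): 0.38 > 0.13, so result = 0.13
(((((P → ¬S) → S) → Q) → P) → R): 0.13 ≤ 0.19, so result = 1
((((((P → ¬S) → S) → Q) → P) → R) → Q): 1 > 0.38, so result = 0.38
(((((((P → ¬S) → S) → Q) → P) → R) → Q) → Q): 0.38 ≤ 0.38, so result = 1
((((((((P → ¬S) → S) → Q) → P) → R) → Q) → Q) → R): 1 > 0.19, so result = 0.19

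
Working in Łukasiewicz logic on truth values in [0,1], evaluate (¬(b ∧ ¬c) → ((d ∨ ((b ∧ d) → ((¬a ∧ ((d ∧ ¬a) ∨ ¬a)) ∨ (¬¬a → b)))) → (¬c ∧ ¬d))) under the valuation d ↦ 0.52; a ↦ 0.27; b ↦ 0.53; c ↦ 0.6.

¬c: Łukasiewicz ¬ gives 1 − 0.6 = 0.4
(b ∧ ¬c) = min(0.53, 0.4) = 0.4
¬(b ∧ ¬c): Łukasiewicz ¬ gives 1 − 0.4 = 0.6
(b ∧ d) = min(0.53, 0.52) = 0.52
¬a: Łukasiewicz ¬ gives 1 − 0.27 = 0.73
¬a: Łukasiewicz ¬ gives 1 − 0.27 = 0.73
(d ∧ ¬a) = min(0.52, 0.73) = 0.52
¬a: Łukasiewicz ¬ gives 1 − 0.27 = 0.73
((d ∧ ¬a) ∨ ¬a) = max(0.52, 0.73) = 0.73
(¬a ∧ ((d ∧ ¬a) ∨ ¬a)) = min(0.73, 0.73) = 0.73
¬a: Łukasiewicz ¬ gives 1 − 0.27 = 0.73
¬¬a: Łukasiewicz ¬ gives 1 − 0.73 = 0.27
(¬¬a → b): min(1, 1 − 0.27 + 0.53) = 1
((¬a ∧ ((d ∧ ¬a) ∨ ¬a)) ∨ (¬¬a → b)) = max(0.73, 1) = 1
((b ∧ d) → ((¬a ∧ ((d ∧ ¬a) ∨ ¬a)) ∨ (¬¬a → b))): min(1, 1 − 0.52 + 1) = 1
(d ∨ ((b ∧ d) → ((¬a ∧ ((d ∧ ¬a) ∨ ¬a)) ∨ (¬¬a → b)))) = max(0.52, 1) = 1
¬c: Łukasiewicz ¬ gives 1 − 0.6 = 0.4
¬d: Łukasiewicz ¬ gives 1 − 0.52 = 0.48
(¬c ∧ ¬d) = min(0.4, 0.48) = 0.4
((d ∨ ((b ∧ d) → ((¬a ∧ ((d ∧ ¬a) ∨ ¬a)) ∨ (¬¬a → b)))) → (¬c ∧ ¬d)): min(1, 1 − 1 + 0.4) = 0.4
(¬(b ∧ ¬c) → ((d ∨ ((b ∧ d) → ((¬a ∧ ((d ∧ ¬a) ∨ ¬a)) ∨ (¬¬a → b)))) → (¬c ∧ ¬d))): min(1, 1 − 0.6 + 0.4) = 0.8

0.80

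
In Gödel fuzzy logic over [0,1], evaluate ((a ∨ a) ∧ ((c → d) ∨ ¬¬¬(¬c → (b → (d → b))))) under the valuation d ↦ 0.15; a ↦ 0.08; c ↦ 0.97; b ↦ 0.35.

0.08

(a ∨ a) = max(0.08, 0.08) = 0.08
(c → d): 0.97 > 0.15, so result = 0.15
¬c: Gödel ¬ of 0.97 = 0 (operand ≠ 0)
(d → b): 0.15 ≤ 0.35, so result = 1
(b → (d → b)): 0.35 ≤ 1, so result = 1
(¬c → (b → (d → b))): 0 ≤ 1, so result = 1
¬(¬c → (b → (d → b))): Gödel ¬ of 1 = 0 (operand ≠ 0)
¬¬(¬c → (b → (d → b))): Gödel ¬ of 0 = 1 (operand is 0)
¬¬¬(¬c → (b → (d → b))): Gödel ¬ of 1 = 0 (operand ≠ 0)
((c → d) ∨ ¬¬¬(¬c → (b → (d → b)))) = max(0.15, 0) = 0.15
((a ∨ a) ∧ ((c → d) ∨ ¬¬¬(¬c → (b → (d → b))))) = min(0.08, 0.15) = 0.08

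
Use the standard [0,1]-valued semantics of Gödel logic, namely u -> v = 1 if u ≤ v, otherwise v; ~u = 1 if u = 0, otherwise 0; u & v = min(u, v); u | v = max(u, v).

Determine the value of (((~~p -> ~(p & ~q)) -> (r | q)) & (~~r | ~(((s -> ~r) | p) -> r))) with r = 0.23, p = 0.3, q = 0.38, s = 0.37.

~p: Gödel ¬ of 0.3 = 0 (operand ≠ 0)
~~p: Gödel ¬ of 0 = 1 (operand is 0)
~q: Gödel ¬ of 0.38 = 0 (operand ≠ 0)
(p & ~q) = min(0.3, 0) = 0
~(p & ~q): Gödel ¬ of 0 = 1 (operand is 0)
(~~p -> ~(p & ~q)): 1 ≤ 1, so result = 1
(r | q) = max(0.23, 0.38) = 0.38
((~~p -> ~(p & ~q)) -> (r | q)): 1 > 0.38, so result = 0.38
~r: Gödel ¬ of 0.23 = 0 (operand ≠ 0)
~~r: Gödel ¬ of 0 = 1 (operand is 0)
~r: Gödel ¬ of 0.23 = 0 (operand ≠ 0)
(s -> ~r): 0.37 > 0, so result = 0
((s -> ~r) | p) = max(0, 0.3) = 0.3
(((s -> ~r) | p) -> r): 0.3 > 0.23, so result = 0.23
~(((s -> ~r) | p) -> r): Gödel ¬ of 0.23 = 0 (operand ≠ 0)
(~~r | ~(((s -> ~r) | p) -> r)) = max(1, 0) = 1
(((~~p -> ~(p & ~q)) -> (r | q)) & (~~r | ~(((s -> ~r) | p) -> r))) = min(0.38, 1) = 0.38

0.38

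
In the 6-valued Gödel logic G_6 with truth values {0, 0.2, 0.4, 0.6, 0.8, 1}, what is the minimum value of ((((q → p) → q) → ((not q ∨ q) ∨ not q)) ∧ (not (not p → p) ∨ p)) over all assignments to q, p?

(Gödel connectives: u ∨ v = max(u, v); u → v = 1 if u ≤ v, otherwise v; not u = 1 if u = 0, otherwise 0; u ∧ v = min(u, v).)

The minimum is attained at q = 0, p = 0.2:
  (q → p): 0 ≤ 0.2, so result = 1
  ((q → p) → q): 1 > 0, so result = 0
  not q: Gödel ¬ of 0 = 1 (operand is 0)
  (not q ∨ q) = max(1, 0) = 1
  not q: Gödel ¬ of 0 = 1 (operand is 0)
  ((not q ∨ q) ∨ not q) = max(1, 1) = 1
  (((q → p) → q) → ((not q ∨ q) ∨ not q)): 0 ≤ 1, so result = 1
  not p: Gödel ¬ of 0.2 = 0 (operand ≠ 0)
  (not p → p): 0 ≤ 0.2, so result = 1
  not (not p → p): Gödel ¬ of 1 = 0 (operand ≠ 0)
  (not (not p → p) ∨ p) = max(0, 0.2) = 0.2
  ((((q → p) → q) → ((not q ∨ q) ∨ not q)) ∧ (not (not p → p) ∨ p)) = min(1, 0.2) = 0.2
Checking all 36 assignments confirms none give a value below 0.20.

0.20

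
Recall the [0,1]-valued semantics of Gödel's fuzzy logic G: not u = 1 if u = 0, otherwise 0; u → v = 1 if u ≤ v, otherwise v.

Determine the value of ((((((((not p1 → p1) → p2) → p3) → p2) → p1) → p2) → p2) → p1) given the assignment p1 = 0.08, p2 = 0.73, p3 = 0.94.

0.08

not p1: Gödel ¬ of 0.08 = 0 (operand ≠ 0)
(not p1 → p1): 0 ≤ 0.08, so result = 1
((not p1 → p1) → p2): 1 > 0.73, so result = 0.73
(((not p1 → p1) → p2) → p3): 0.73 ≤ 0.94, so result = 1
((((not p1 → p1) → p2) → p3) → p2): 1 > 0.73, so result = 0.73
(((((not p1 → p1) → p2) → p3) → p2) → p1): 0.73 > 0.08, so result = 0.08
((((((not p1 → p1) → p2) → p3) → p2) → p1) → p2): 0.08 ≤ 0.73, so result = 1
(((((((not p1 → p1) → p2) → p3) → p2) → p1) → p2) → p2): 1 > 0.73, so result = 0.73
((((((((not p1 → p1) → p2) → p3) → p2) → p1) → p2) → p2) → p1): 0.73 > 0.08, so result = 0.08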